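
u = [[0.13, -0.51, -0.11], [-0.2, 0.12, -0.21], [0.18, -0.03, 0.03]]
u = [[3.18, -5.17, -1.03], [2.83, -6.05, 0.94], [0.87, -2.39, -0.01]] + [[-3.05, 4.66, 0.92], [-3.03, 6.17, -1.15], [-0.69, 2.36, 0.04]]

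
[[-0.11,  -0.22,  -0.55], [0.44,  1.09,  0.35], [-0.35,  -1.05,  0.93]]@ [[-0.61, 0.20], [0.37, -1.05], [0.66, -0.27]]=[[-0.38,  0.36],[0.37,  -1.15],[0.44,  0.78]]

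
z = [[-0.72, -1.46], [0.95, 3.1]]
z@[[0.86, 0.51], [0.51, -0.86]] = [[-1.36, 0.89], [2.4, -2.18]]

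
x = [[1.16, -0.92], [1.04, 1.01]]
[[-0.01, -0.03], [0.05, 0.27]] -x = [[-1.17, 0.89], [-0.99, -0.74]]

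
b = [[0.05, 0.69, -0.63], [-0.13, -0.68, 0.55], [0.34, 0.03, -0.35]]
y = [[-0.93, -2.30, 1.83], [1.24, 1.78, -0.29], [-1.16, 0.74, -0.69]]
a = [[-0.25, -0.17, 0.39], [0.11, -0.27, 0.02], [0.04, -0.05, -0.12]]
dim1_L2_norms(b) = [0.94, 0.88, 0.49]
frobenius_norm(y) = 4.08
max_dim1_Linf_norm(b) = 0.69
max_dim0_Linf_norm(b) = 0.69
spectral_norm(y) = 3.69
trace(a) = -0.64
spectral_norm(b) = 1.32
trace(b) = -0.98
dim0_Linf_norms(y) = [1.24, 2.3, 1.83]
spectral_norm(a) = 0.51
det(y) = 3.66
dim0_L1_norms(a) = [0.4, 0.49, 0.53]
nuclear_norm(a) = 0.86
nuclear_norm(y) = 5.93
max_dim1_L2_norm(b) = 0.94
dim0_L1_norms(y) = [3.33, 4.82, 2.81]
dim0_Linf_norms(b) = [0.34, 0.69, 0.63]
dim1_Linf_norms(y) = [2.3, 1.78, 1.16]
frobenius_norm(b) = 1.38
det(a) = -0.01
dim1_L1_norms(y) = [5.06, 3.31, 2.59]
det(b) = -0.03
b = y @ a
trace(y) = 0.16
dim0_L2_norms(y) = [1.94, 3.0, 1.98]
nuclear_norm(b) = 1.78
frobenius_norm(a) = 0.59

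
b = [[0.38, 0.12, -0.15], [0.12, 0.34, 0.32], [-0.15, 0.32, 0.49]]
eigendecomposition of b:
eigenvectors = [[-0.44, 0.89, -0.13], [0.69, 0.43, 0.59], [-0.58, -0.16, 0.8]]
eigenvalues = [-0.01, 0.47, 0.75]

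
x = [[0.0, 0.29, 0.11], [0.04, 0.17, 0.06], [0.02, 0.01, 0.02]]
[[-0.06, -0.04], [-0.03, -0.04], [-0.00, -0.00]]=x @ [[0.13, -0.26], [-0.16, -0.26], [-0.1, 0.29]]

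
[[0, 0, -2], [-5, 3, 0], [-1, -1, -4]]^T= [[0, -5, -1], [0, 3, -1], [-2, 0, -4]]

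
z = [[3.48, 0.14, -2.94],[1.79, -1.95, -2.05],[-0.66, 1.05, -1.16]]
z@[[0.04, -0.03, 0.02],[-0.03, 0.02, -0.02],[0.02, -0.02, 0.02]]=[[0.08,-0.04,0.01],[0.09,-0.05,0.03],[-0.08,0.06,-0.06]]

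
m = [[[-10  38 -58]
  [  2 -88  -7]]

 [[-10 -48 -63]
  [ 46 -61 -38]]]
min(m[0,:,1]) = -88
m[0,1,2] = -7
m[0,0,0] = -10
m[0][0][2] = -58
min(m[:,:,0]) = -10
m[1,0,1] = -48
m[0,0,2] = -58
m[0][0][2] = -58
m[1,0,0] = -10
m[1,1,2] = -38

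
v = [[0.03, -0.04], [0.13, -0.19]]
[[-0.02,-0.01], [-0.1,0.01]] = v@ [[0.71, -3.90], [0.99, -2.73]]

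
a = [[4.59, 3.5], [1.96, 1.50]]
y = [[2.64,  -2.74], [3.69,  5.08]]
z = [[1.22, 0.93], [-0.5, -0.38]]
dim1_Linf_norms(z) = [1.22, 0.5]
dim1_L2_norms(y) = [3.8, 6.28]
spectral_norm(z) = 1.66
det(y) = 23.52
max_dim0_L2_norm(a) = 4.99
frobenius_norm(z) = 1.66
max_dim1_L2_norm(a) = 5.77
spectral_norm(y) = 6.33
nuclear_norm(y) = 10.05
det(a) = 0.02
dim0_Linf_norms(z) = [1.22, 0.93]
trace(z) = 0.84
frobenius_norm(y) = 7.34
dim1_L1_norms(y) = [5.38, 8.77]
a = y @ z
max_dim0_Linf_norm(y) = 5.08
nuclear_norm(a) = 6.28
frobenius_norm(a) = 6.28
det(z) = 0.00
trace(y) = 7.72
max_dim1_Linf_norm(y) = 5.08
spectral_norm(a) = 6.28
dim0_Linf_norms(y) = [3.69, 5.08]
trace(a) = 6.09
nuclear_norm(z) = 1.66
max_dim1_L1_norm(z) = 2.15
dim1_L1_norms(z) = [2.15, 0.88]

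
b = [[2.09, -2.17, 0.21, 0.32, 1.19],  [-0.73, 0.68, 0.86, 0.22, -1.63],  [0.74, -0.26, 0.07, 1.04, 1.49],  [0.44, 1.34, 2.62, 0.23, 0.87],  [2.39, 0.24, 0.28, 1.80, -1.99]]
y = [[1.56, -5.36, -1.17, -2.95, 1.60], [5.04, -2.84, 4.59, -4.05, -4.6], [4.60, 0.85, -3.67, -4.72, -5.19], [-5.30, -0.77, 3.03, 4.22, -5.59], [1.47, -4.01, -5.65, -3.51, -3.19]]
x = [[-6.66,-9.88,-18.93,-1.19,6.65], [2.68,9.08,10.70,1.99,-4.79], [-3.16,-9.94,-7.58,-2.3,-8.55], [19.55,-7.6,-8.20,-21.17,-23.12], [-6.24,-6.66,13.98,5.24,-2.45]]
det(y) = -1266.70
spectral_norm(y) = 13.87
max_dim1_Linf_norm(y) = 5.65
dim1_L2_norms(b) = [3.26, 2.11, 1.98, 3.11, 3.61]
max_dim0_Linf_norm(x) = 23.12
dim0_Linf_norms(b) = [2.39, 2.17, 2.62, 1.8, 1.99]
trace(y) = -3.92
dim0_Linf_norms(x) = [19.55, 9.94, 18.93, 21.17, 23.12]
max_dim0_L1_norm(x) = 59.39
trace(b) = 1.08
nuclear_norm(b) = 12.79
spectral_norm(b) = 4.03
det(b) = -38.66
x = b @ y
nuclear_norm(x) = 92.82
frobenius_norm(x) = 53.14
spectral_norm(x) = 40.28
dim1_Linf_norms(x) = [18.93, 10.7, 9.94, 23.12, 13.98]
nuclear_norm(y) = 37.49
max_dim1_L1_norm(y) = 21.12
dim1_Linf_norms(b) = [2.17, 1.63, 1.49, 2.62, 2.39]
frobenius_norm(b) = 6.46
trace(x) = -28.78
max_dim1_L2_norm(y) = 9.6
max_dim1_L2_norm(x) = 38.6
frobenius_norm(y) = 19.49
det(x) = 48823.18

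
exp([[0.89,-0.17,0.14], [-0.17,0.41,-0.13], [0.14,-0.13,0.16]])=[[2.49, -0.35, 0.26], [-0.35, 1.55, -0.2], [0.26, -0.2, 1.20]]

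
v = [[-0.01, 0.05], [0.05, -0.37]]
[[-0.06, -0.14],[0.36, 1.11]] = v @ [[3.33, -2.14], [-0.52, -3.28]]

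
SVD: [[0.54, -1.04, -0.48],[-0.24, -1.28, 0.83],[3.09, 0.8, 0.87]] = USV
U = [[-0.03,-0.56,-0.83], [0.12,-0.82,0.56], [-0.99,-0.08,0.09]]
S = [3.33, 1.68, 1.01]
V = [[-0.94, -0.27, -0.23], [-0.20, 0.94, -0.29], [-0.29, 0.22, 0.93]]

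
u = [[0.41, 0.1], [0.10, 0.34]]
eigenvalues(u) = [0.48, 0.27]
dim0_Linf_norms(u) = [0.41, 0.34]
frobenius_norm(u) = 0.55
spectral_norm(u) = 0.48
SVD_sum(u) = [[0.32, 0.23], [0.23, 0.16]] + [[0.09, -0.13], [-0.13, 0.18]]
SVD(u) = [[-0.82,-0.58],  [-0.58,0.82]] @ diag([0.4809481005020855, 0.2690518994979146]) @ [[-0.82,-0.58], [-0.58,0.82]]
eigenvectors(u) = [[0.82, -0.58], [0.58, 0.82]]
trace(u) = 0.75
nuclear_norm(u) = 0.75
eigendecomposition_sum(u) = [[0.32,0.23], [0.23,0.16]] + [[0.09, -0.13], [-0.13, 0.18]]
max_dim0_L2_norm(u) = 0.42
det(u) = 0.13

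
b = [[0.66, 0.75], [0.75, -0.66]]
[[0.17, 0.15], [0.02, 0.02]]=b@[[0.13, 0.11], [0.11, 0.1]]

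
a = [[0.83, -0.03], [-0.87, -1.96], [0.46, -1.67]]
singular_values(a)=[2.61, 1.22]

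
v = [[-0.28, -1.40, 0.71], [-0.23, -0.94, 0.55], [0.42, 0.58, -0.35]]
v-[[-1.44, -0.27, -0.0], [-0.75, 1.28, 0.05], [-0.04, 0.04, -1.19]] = [[1.16,-1.13,0.71], [0.52,-2.22,0.50], [0.46,0.54,0.84]]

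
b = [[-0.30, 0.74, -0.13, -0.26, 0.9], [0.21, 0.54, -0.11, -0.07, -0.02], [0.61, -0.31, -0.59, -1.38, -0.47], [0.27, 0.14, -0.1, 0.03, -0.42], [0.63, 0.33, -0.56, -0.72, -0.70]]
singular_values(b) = [2.15, 1.27, 0.84, 0.1, 0.0]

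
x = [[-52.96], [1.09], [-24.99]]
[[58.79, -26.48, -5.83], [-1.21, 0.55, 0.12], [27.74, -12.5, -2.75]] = x @ [[-1.11, 0.5, 0.11]]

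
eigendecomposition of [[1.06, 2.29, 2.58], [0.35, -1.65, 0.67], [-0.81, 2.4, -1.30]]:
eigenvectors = [[(0.26+0j), 0.93+0.00j, (0.93-0j)], [0.51+0.00j, (0.06+0.03j), 0.06-0.03j], [(-0.82+0j), -0.32+0.15j, (-0.32-0.15j)]]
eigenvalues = [(-2.54+0j), (0.33+0.5j), (0.33-0.5j)]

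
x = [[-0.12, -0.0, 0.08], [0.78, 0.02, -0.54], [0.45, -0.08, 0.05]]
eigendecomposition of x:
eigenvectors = [[0.15, -0.15, 0.11], [-0.92, -0.96, -0.83], [-0.37, -0.24, 0.54]]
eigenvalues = [-0.32, 0.01, 0.27]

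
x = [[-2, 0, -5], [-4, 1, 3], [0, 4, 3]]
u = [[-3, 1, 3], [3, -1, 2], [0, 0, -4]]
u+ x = [[-5, 1, -2], [-1, 0, 5], [0, 4, -1]]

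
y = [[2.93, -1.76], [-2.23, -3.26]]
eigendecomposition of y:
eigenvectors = [[0.95, 0.25],[-0.31, 0.97]]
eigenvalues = [3.51, -3.84]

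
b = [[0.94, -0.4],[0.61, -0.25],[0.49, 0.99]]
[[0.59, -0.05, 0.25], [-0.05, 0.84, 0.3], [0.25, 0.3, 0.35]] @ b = [[0.65, 0.02], [0.61, 0.11], [0.59, 0.17]]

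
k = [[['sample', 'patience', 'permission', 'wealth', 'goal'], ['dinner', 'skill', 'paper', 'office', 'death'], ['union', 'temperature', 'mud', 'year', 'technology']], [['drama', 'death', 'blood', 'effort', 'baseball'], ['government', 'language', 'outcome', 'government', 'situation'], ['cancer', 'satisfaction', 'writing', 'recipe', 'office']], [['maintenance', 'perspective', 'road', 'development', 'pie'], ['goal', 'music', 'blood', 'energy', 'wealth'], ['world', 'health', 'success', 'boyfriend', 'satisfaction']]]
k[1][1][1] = 'language'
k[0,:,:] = [['sample', 'patience', 'permission', 'wealth', 'goal'], ['dinner', 'skill', 'paper', 'office', 'death'], ['union', 'temperature', 'mud', 'year', 'technology']]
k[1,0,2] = 'blood'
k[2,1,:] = ['goal', 'music', 'blood', 'energy', 'wealth']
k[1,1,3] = 'government'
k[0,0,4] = 'goal'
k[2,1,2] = 'blood'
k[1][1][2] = 'outcome'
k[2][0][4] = 'pie'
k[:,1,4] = ['death', 'situation', 'wealth']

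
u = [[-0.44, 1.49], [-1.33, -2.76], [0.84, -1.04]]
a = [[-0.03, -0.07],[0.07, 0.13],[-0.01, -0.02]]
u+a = [[-0.47, 1.42],[-1.26, -2.63],[0.83, -1.06]]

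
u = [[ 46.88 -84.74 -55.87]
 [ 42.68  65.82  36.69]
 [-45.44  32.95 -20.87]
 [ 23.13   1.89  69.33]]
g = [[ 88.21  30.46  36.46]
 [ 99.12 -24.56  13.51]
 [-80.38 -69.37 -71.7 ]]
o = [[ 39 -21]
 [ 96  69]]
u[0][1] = -84.74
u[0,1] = -84.74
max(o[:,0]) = 96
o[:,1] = [-21, 69]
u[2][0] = -45.44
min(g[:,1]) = -69.37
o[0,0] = 39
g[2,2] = -71.7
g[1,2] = 13.51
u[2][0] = -45.44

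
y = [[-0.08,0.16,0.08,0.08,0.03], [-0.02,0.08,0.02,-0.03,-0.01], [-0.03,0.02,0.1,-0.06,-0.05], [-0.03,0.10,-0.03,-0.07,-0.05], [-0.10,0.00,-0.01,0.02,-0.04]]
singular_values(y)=[0.24, 0.15, 0.11, 0.1, 0.01]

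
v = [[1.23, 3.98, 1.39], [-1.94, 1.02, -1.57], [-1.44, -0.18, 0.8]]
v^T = [[1.23, -1.94, -1.44], [3.98, 1.02, -0.18], [1.39, -1.57, 0.80]]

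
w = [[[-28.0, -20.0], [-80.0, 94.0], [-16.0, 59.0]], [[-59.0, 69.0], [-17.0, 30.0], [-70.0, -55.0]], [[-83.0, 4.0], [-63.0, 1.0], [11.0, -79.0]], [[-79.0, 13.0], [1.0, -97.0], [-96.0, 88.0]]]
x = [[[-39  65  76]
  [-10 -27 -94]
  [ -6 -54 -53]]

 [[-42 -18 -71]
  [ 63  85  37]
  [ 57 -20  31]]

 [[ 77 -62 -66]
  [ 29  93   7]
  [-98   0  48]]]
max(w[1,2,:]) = -55.0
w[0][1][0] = -80.0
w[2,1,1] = 1.0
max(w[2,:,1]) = 4.0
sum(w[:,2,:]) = -158.0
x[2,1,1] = 93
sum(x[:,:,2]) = -85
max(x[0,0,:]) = 76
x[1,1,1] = 85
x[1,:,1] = [-18, 85, -20]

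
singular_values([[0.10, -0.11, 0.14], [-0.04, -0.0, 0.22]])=[0.27, 0.14]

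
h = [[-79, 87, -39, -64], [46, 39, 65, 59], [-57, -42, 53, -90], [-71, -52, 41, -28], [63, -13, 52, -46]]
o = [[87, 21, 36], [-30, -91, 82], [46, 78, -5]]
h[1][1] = 39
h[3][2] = 41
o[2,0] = 46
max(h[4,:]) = 63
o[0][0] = 87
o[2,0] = 46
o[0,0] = 87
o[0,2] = 36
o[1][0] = -30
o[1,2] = 82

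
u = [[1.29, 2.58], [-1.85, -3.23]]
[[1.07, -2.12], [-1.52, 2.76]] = u @ [[0.77, -0.46], [0.03, -0.59]]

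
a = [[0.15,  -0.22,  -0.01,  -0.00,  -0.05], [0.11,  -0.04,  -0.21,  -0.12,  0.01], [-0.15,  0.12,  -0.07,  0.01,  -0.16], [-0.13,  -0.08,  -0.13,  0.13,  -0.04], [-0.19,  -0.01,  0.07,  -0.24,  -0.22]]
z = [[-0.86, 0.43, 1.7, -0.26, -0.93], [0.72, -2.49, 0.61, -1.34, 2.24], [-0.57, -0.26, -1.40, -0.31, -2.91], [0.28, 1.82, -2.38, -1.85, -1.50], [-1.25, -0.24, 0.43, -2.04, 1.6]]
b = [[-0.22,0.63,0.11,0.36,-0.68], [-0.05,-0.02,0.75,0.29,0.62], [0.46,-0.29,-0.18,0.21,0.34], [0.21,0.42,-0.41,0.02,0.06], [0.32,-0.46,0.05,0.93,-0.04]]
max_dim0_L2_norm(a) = 0.33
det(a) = -0.00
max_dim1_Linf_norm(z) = 2.91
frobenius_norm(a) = 0.65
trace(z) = -5.00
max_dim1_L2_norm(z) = 3.84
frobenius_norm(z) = 7.27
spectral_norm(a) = 0.43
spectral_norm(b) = 1.33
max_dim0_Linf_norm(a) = 0.24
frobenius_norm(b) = 2.04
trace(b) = -0.44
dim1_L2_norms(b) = [1.02, 1.02, 0.7, 0.63, 1.09]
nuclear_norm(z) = 14.46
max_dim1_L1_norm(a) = 0.73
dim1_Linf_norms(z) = [1.7, 2.49, 2.91, 2.38, 2.04]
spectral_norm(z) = 5.39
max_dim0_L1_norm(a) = 0.73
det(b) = -0.07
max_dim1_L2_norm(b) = 1.09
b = a @ z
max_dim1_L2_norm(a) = 0.38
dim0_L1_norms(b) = [1.26, 1.82, 1.5, 1.81, 1.74]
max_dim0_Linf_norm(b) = 0.93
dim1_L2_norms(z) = [2.18, 3.73, 3.3, 3.84, 2.92]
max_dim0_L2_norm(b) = 1.06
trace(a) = -0.05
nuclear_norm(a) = 1.33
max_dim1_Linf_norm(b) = 0.93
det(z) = 94.94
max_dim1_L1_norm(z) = 7.83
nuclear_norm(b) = 4.02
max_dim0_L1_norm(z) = 9.18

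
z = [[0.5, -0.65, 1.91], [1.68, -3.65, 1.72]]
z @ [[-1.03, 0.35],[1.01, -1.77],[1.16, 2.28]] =[[1.04, 5.68], [-3.42, 10.97]]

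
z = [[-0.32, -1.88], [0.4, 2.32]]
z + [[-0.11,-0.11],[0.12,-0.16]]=[[-0.43, -1.99], [0.52, 2.16]]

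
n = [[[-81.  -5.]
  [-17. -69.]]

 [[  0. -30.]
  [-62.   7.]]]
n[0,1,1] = -69.0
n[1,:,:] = [[0.0, -30.0], [-62.0, 7.0]]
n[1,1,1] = 7.0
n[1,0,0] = 0.0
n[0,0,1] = -5.0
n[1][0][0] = 0.0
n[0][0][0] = -81.0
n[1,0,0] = 0.0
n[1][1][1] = 7.0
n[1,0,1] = -30.0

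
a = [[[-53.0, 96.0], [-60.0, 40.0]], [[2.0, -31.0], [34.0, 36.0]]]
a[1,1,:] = [34.0, 36.0]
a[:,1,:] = [[-60.0, 40.0], [34.0, 36.0]]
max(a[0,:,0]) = -53.0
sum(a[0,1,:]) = -20.0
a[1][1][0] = 34.0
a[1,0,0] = 2.0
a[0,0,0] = -53.0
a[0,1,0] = -60.0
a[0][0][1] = 96.0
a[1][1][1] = 36.0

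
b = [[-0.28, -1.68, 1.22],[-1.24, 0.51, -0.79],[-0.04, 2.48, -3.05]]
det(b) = 2.46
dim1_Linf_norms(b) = [1.68, 1.24, 3.05]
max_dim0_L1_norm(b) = 5.06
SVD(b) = [[0.45, 0.35, 0.83], [-0.22, 0.94, -0.28], [-0.87, -0.06, 0.49]] @ diag([4.519825947435776, 1.2875873261899917, 0.42283836429681954]) @ [[0.04,-0.67,0.74], [-0.98,-0.19,-0.12], [0.22,-0.72,-0.66]]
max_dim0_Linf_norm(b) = 3.05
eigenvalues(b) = [0.94, -0.92, -2.84]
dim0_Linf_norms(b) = [1.24, 2.48, 3.05]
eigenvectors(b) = [[-0.53,0.26,-0.39], [0.72,0.63,0.07], [0.45,0.73,0.92]]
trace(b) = -2.82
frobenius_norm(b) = 4.72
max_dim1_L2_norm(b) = 3.93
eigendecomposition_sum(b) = [[0.49, -0.49, 0.25], [-0.66, 0.66, -0.33], [-0.41, 0.41, -0.21]] + [[-0.28, -0.14, -0.11], [-0.67, -0.34, -0.26], [-0.78, -0.39, -0.3]] + [[-0.49,-1.05,1.08], [0.09,0.19,-0.20], [1.15,2.46,-2.54]]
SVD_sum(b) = [[0.08, -1.34, 1.50], [-0.04, 0.65, -0.73], [-0.15, 2.62, -2.92]] + [[-0.43,-0.08,-0.05], [-1.18,-0.23,-0.14], [0.07,0.01,0.01]] + [[0.08, -0.25, -0.23], [-0.03, 0.08, 0.08], [0.05, -0.15, -0.14]]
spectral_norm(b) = 4.52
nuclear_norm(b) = 6.23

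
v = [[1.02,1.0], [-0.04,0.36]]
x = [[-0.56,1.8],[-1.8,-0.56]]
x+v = [[0.46,2.80],  [-1.84,-0.2]]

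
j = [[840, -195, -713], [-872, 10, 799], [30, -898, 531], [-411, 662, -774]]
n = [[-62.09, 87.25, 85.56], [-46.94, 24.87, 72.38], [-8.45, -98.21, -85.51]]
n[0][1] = 87.25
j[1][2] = 799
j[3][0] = -411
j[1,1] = 10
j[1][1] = 10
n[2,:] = [-8.45, -98.21, -85.51]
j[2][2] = 531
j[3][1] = 662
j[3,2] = -774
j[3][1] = 662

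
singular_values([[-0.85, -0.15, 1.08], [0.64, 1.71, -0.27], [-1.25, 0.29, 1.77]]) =[2.65, 1.75, 0.0]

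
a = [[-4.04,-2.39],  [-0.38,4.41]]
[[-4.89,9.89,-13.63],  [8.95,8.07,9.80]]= a @[[0.01, -3.36, 1.96], [2.03, 1.54, 2.39]]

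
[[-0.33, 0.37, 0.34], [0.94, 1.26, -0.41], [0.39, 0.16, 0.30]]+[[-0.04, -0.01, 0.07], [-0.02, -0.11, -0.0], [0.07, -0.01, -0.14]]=[[-0.37, 0.36, 0.41], [0.92, 1.15, -0.41], [0.46, 0.15, 0.16]]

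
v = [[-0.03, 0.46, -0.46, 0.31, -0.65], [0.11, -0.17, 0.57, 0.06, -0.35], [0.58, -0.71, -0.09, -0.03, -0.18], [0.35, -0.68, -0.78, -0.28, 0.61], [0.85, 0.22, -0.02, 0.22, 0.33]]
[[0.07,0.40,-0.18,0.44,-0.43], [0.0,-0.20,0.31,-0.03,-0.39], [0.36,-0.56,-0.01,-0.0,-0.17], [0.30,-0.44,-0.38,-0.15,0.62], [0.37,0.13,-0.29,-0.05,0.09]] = v @ [[0.51, -0.04, -0.16, -0.12, -0.11], [-0.04, 0.77, -0.11, -0.03, -0.0], [-0.16, -0.11, 0.43, -0.24, -0.21], [-0.12, -0.03, -0.24, 0.61, -0.23], [-0.11, -0.0, -0.21, -0.23, 0.71]]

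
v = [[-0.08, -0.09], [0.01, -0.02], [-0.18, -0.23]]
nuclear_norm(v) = 0.34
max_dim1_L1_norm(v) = 0.41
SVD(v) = [[-0.38, 0.31], [-0.03, -0.95], [-0.92, -0.1]] @ diag([0.3159751028899293, 0.02144141678384641]) @ [[0.62, 0.78], [-0.78, 0.62]]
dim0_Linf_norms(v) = [0.18, 0.23]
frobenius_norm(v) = 0.32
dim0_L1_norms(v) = [0.27, 0.34]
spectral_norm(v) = 0.32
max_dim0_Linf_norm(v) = 0.23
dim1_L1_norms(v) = [0.17, 0.03, 0.41]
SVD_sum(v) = [[-0.07, -0.09], [-0.01, -0.01], [-0.18, -0.23]] + [[-0.01, 0.0], [0.02, -0.01], [0.00, -0.00]]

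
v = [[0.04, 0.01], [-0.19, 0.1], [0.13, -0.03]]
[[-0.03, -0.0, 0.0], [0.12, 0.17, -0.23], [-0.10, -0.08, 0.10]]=v @ [[-0.8, -0.33, 0.42], [-0.28, 1.08, -1.52]]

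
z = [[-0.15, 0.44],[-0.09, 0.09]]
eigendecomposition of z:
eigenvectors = [[(0.91+0j), 0.91-0.00j],[0.25+0.33j, 0.25-0.33j]]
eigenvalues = [(-0.03+0.16j), (-0.03-0.16j)]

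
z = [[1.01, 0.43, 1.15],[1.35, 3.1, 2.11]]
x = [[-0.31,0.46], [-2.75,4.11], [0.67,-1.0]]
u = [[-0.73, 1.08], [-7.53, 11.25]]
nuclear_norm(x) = 5.12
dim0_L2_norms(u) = [7.57, 11.3]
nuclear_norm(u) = 13.61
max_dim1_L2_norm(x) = 4.95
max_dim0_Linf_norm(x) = 4.11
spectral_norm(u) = 13.60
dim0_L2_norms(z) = [1.69, 3.13, 2.4]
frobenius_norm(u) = 13.60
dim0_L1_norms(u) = [8.26, 12.33]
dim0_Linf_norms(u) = [7.53, 11.25]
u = z @ x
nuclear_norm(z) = 5.09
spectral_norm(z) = 4.20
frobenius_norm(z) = 4.29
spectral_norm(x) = 5.12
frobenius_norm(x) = 5.12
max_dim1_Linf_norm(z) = 3.1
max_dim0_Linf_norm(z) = 3.1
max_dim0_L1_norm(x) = 5.57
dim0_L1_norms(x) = [3.73, 5.57]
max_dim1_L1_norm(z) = 6.56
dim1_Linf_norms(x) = [0.46, 4.11, 1.0]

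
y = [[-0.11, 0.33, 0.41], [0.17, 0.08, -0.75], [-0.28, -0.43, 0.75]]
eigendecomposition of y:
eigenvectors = [[(0.11+0j),0.93+0.00j,0.93-0.00j], [-0.60+0.00j,(-0.3+0.16j),-0.30-0.16j], [0.79+0.00j,(0.13+0.09j),0.13-0.09j]]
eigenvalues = [(1.04+0j), (-0.16+0.09j), (-0.16-0.09j)]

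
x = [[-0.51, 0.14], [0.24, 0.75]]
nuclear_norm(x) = 1.32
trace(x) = 0.24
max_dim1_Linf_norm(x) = 0.75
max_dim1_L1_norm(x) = 0.99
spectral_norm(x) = 0.79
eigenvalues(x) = [-0.54, 0.78]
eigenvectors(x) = [[-0.98,-0.11], [0.18,-0.99]]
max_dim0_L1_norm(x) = 0.89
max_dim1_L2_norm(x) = 0.79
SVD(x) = [[-0.05, 1.00],[1.0, 0.05]] @ diag([0.7880273550544841, 0.528027355054484]) @ [[0.34, 0.94], [-0.94, 0.34]]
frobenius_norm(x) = 0.95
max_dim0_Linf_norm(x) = 0.75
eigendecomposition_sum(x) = [[-0.53,0.06], [0.1,-0.01]] + [[0.02,0.08], [0.14,0.76]]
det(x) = -0.42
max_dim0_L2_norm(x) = 0.76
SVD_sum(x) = [[-0.01,-0.04], [0.27,0.74]] + [[-0.5, 0.18], [-0.03, 0.01]]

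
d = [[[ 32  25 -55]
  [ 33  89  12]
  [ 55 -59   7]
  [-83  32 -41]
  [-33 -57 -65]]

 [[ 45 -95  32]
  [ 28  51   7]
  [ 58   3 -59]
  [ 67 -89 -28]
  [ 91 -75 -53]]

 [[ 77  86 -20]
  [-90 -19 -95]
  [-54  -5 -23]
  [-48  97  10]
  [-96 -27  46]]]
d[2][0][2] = -20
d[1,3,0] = 67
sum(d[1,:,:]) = -17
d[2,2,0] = -54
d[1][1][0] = 28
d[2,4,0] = -96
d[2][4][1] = -27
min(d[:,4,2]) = -65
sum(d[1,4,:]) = -37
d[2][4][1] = -27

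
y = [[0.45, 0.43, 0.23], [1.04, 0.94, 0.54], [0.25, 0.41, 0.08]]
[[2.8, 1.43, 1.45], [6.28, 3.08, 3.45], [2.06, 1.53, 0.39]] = y @ [[-0.78,  -0.41,  2.47], [4.44,  4.12,  -1.31], [5.4,  -0.68,  3.92]]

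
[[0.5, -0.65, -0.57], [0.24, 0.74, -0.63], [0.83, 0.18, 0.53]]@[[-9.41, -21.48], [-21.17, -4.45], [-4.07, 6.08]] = [[11.38,-11.31],[-15.36,-12.28],[-13.78,-15.41]]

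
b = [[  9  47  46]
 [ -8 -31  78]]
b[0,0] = 9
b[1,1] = -31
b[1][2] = 78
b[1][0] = -8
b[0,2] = 46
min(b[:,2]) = 46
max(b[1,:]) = 78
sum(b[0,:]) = 102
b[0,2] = 46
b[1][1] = -31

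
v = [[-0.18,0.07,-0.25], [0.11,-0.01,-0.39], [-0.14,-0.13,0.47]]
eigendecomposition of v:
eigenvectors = [[0.30, 0.97, 0.09], [0.54, -0.21, 0.97], [-0.79, 0.15, 0.24]]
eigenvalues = [0.61, -0.23, -0.1]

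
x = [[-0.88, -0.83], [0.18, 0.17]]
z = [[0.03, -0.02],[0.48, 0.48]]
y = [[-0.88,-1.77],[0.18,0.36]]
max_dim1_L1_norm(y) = 2.65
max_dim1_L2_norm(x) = 1.21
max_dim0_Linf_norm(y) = 1.77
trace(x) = -0.71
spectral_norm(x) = 1.23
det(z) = 0.02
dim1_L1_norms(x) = [1.71, 0.35]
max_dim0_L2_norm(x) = 0.9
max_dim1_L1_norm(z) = 0.96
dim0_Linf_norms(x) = [0.88, 0.83]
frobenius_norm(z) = 0.68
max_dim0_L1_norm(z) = 0.51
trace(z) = 0.51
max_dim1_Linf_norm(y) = 1.77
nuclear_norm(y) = 2.02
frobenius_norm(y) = 2.02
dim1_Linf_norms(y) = [1.77, 0.36]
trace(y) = -0.52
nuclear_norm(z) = 0.71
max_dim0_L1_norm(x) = 1.06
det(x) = -0.00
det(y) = 0.00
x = y @ z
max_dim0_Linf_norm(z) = 0.48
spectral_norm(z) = 0.68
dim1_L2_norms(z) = [0.04, 0.68]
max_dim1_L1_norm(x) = 1.71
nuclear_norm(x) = 1.23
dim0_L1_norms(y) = [1.06, 2.13]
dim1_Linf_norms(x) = [0.88, 0.18]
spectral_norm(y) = 2.02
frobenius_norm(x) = 1.23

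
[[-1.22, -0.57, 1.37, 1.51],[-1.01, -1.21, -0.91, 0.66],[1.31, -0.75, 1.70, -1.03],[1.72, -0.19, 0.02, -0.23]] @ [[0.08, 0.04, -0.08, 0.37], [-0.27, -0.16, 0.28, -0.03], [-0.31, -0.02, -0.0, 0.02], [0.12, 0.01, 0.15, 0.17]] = [[-0.19, 0.03, 0.16, -0.15], [0.61, 0.18, -0.16, -0.24], [-0.34, 0.13, -0.47, 0.37], [0.16, 0.10, -0.23, 0.6]]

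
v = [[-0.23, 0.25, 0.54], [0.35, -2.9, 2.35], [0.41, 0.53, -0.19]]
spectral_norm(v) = 3.78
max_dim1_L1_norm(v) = 5.6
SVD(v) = [[0.03, -1.0, 0.02], [0.99, 0.04, 0.13], [-0.13, 0.01, 0.99]] @ diag([3.7836240536301413, 0.6255419260491194, 0.48988398580294495]) @ [[0.08, -0.78, 0.63], [0.4, -0.55, -0.73], [0.92, 0.3, 0.27]]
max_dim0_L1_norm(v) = 3.68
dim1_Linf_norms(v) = [0.54, 2.9, 0.53]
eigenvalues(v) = [0.58, -0.6, -3.3]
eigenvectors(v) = [[0.58, 0.84, 0.05], [0.49, -0.32, -0.99], [0.65, -0.43, 0.16]]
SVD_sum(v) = [[0.01, -0.10, 0.08],[0.28, -2.91, 2.35],[-0.04, 0.39, -0.31]] + [[-0.25, 0.35, 0.46], [0.01, -0.01, -0.02], [0.0, -0.0, -0.01]] + [[0.01, 0.0, 0.0], [0.06, 0.02, 0.02], [0.44, 0.15, 0.13]]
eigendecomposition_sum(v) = [[0.18, 0.06, 0.31], [0.16, 0.05, 0.27], [0.20, 0.07, 0.35]] + [[-0.41, 0.03, 0.34], [0.15, -0.01, -0.13], [0.21, -0.02, -0.18]] + [[-0.0, 0.15, -0.12],[0.04, -2.94, 2.21],[-0.01, 0.48, -0.36]]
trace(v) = -3.32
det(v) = 1.16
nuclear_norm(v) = 4.90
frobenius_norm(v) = 3.87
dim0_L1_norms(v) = [0.99, 3.68, 3.08]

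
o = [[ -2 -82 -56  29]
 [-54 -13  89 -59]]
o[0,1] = -82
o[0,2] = -56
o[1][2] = 89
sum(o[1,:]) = -37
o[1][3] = -59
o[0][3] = 29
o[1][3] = -59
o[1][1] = -13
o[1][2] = 89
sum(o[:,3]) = -30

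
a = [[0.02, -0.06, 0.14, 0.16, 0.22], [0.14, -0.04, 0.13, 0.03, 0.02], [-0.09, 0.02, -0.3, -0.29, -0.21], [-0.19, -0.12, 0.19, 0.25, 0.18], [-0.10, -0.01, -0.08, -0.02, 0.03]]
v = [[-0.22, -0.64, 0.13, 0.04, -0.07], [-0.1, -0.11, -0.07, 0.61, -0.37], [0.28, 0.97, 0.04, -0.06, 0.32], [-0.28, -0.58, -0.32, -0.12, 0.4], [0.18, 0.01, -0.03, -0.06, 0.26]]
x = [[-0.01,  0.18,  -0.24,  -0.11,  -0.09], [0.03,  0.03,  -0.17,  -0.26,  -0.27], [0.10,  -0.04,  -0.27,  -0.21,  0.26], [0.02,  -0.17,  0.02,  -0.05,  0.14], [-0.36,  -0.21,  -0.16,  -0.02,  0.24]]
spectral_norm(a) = 0.68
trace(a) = -0.04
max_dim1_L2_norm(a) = 0.48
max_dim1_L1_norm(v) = 1.7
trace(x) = -0.06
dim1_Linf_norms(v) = [0.64, 0.61, 0.97, 0.58, 0.26]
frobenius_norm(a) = 0.75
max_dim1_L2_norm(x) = 0.51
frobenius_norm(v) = 1.71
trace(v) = -0.15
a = v @ x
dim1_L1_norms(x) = [0.63, 0.76, 0.88, 0.4, 0.99]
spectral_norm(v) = 1.40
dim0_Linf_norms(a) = [0.19, 0.12, 0.3, 0.29, 0.22]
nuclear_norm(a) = 1.15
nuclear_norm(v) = 3.05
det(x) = -0.00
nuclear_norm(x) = 1.68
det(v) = 0.02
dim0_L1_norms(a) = [0.54, 0.25, 0.84, 0.75, 0.66]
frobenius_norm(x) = 0.89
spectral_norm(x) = 0.59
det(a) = 0.00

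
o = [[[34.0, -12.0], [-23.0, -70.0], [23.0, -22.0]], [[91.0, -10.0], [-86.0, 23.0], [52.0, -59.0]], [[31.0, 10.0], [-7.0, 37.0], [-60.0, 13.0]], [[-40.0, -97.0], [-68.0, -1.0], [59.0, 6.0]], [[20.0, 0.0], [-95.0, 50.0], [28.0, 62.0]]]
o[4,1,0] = -95.0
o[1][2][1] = -59.0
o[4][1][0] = -95.0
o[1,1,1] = 23.0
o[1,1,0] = -86.0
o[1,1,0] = -86.0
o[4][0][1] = 0.0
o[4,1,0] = -95.0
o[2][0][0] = 31.0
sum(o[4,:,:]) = 65.0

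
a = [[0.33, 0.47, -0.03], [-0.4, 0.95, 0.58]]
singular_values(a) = [1.21, 0.5]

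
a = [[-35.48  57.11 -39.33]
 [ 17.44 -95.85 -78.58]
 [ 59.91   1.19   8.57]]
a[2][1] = 1.19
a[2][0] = 59.91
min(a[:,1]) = -95.85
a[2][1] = 1.19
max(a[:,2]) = 8.57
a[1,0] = 17.44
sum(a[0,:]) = -17.699999999999996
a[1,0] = 17.44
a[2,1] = 1.19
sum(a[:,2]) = -109.34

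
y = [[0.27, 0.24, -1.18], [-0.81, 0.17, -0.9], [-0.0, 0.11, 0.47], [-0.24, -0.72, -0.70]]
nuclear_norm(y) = 3.33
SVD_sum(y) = [[-0.26, -0.06, -1.03], [-0.26, -0.06, -1.03], [0.11, 0.03, 0.45], [-0.19, -0.04, -0.75]] + [[0.46,0.39,-0.14], [-0.22,-0.18,0.07], [-0.03,-0.02,0.01], [-0.35,-0.29,0.11]] + [[0.07, -0.09, -0.01], [-0.33, 0.41, 0.06], [-0.09, 0.11, 0.02], [0.30, -0.38, -0.05]]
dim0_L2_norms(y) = [0.89, 0.79, 1.71]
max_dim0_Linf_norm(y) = 1.18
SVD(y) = [[0.61, -0.75, 0.15], [0.61, 0.35, -0.71], [-0.26, 0.05, -0.19], [0.44, 0.56, 0.66]] @ diag([1.7517079457756264, 0.8325655122932992, 0.7451536354647497]) @ [[-0.25,  -0.06,  -0.97], [-0.75,  -0.62,  0.23], [0.62,  -0.78,  -0.11]]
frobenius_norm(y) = 2.08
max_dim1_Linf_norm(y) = 1.18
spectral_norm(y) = 1.75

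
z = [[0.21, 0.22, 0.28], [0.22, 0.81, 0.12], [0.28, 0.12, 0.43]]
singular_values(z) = [0.97, 0.48, 0.0]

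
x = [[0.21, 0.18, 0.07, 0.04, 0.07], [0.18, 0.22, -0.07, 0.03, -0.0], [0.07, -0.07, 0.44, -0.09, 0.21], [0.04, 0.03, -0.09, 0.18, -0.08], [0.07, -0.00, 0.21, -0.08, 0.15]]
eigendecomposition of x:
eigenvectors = [[-0.16, -0.68, -0.07, -0.69, 0.14], [0.1, -0.70, 0.28, 0.57, -0.32], [-0.83, 0.04, -0.31, 0.09, -0.45], [0.25, -0.19, -0.89, 0.26, 0.18], [-0.45, -0.09, 0.16, 0.34, 0.80]]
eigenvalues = [0.6, 0.41, 0.16, 0.0, 0.03]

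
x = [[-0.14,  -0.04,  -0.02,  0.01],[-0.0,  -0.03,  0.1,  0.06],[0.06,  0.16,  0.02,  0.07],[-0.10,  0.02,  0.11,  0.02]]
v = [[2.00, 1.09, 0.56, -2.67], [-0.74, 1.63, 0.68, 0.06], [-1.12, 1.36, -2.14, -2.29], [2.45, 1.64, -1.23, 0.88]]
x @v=[[-0.20,  -0.23,  -0.08,  0.43], [0.06,  0.19,  -0.31,  -0.18], [0.15,  0.47,  0.01,  -0.13], [-0.29,  0.11,  -0.30,  0.03]]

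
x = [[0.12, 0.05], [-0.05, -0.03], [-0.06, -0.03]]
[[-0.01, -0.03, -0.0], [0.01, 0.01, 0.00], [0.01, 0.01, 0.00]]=x@[[-0.11, -0.18, 0.09], [-0.01, -0.09, -0.31]]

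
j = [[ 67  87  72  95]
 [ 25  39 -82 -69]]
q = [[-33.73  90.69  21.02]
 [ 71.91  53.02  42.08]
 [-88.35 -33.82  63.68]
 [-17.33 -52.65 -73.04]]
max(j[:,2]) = 72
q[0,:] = [-33.73, 90.69, 21.02]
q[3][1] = -52.65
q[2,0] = -88.35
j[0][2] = 72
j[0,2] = 72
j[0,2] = 72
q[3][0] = -17.33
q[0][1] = 90.69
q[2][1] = -33.82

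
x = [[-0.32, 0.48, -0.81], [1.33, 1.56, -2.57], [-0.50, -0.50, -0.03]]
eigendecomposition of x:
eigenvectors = [[-0.23, -0.74, -0.46],[-0.95, -0.25, 0.8],[0.23, -0.62, 0.39]]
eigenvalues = [2.51, -0.83, -0.46]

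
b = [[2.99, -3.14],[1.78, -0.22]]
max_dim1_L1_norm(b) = 6.13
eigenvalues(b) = [(1.38+1.74j), (1.38-1.74j)]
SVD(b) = [[-0.95, -0.32],  [-0.32, 0.95]] @ diag([4.566195705112696, 1.0799799917639077]) @ [[-0.75, 0.67], [0.67, 0.75]]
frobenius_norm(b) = 4.69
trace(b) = 2.77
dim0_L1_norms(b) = [4.77, 3.36]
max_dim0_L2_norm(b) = 3.48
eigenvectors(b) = [[(0.8+0j), (0.8-0j)], [0.41-0.44j, (0.41+0.44j)]]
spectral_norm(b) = 4.57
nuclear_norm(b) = 5.65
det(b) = 4.93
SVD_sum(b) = [[3.22, -2.88], [1.10, -0.98]] + [[-0.23,  -0.26], [0.68,  0.76]]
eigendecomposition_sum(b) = [[(1.5+0.23j), (-1.57+1.25j)], [0.89-0.71j, (-0.11+1.51j)]] + [[(1.5-0.23j), (-1.57-1.25j)],  [(0.89+0.71j), (-0.11-1.51j)]]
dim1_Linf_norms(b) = [3.14, 1.78]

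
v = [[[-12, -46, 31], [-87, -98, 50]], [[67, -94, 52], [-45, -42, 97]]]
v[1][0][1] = -94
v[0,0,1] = -46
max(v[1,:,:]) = 97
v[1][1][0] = -45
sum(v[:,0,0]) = 55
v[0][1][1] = -98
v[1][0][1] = -94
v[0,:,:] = [[-12, -46, 31], [-87, -98, 50]]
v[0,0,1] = -46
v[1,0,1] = -94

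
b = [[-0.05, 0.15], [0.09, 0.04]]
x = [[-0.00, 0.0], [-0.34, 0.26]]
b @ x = [[-0.05, 0.04], [-0.01, 0.01]]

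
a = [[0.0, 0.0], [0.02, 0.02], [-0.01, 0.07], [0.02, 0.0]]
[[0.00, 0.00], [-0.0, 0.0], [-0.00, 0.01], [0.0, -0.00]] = a@[[0.02,-0.02], [-0.06,0.1]]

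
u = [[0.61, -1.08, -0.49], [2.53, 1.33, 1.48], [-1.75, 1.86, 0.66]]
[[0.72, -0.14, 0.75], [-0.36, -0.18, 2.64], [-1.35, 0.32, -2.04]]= u @ [[0.11, 0.06, 1.22], [-0.69, 0.45, 0.23], [0.19, -0.63, -0.51]]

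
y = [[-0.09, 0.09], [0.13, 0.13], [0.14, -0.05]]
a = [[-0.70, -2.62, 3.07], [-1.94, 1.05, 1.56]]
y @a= [[-0.11, 0.33, -0.14], [-0.34, -0.2, 0.60], [-0.0, -0.42, 0.35]]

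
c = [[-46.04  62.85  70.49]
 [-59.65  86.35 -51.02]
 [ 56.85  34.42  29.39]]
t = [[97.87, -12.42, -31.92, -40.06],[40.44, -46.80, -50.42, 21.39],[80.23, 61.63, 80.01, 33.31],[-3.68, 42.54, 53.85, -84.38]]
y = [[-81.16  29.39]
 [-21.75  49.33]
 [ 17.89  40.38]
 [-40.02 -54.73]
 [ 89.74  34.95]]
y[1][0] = -21.75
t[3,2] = 53.85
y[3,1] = -54.73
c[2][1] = 34.42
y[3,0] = -40.02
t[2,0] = 80.23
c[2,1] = 34.42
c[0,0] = -46.04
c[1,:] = [-59.65, 86.35, -51.02]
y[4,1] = 34.95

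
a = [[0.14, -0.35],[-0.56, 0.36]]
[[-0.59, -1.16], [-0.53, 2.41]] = a @ [[2.73, -2.92], [2.78, 2.16]]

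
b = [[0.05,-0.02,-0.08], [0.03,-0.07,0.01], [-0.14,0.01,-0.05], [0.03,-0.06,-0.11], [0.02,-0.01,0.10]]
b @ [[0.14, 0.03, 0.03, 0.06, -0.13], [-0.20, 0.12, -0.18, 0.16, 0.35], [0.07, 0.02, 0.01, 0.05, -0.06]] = [[0.01, -0.00, 0.00, -0.0, -0.01], [0.02, -0.01, 0.01, -0.01, -0.03], [-0.03, -0.0, -0.01, -0.01, 0.02], [0.01, -0.01, 0.01, -0.01, -0.02], [0.01, 0.00, 0.00, 0.00, -0.01]]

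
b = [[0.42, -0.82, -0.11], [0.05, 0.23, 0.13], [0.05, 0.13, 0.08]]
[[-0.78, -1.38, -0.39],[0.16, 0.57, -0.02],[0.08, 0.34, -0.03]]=b@[[-0.85, 0.79, -0.89], [0.4, 2.02, 0.0], [0.87, 0.52, 0.18]]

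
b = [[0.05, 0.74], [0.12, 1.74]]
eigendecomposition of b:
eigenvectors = [[-1.00,  -0.39], [0.07,  -0.92]]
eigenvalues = [-0.0, 1.79]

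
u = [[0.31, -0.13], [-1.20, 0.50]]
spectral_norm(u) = 1.34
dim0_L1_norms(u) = [1.51, 0.63]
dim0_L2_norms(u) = [1.24, 0.52]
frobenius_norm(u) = 1.34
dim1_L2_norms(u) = [0.34, 1.3]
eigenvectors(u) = [[-0.39,0.25], [-0.92,-0.97]]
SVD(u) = [[-0.25, 0.97], [0.97, 0.25]] @ diag([1.342758148502052, 0.0007447357523880268]) @ [[-0.92, 0.38], [-0.38, -0.92]]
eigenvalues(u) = [-0.0, 0.81]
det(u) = -0.00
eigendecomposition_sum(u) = [[-0.0, -0.0], [-0.0, -0.00]] + [[0.31, -0.13], [-1.2, 0.50]]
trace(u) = 0.81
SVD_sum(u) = [[0.31, -0.13],[-1.2, 0.50]] + [[-0.00, -0.00], [-0.0, -0.00]]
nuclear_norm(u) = 1.34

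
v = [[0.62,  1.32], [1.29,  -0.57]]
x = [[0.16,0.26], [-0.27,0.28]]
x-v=[[-0.46, -1.06],[-1.56, 0.85]]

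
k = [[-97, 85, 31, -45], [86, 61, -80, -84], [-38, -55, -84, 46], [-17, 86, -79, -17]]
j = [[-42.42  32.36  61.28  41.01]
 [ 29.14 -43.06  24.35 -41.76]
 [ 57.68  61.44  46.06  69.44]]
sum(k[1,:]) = -17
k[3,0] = -17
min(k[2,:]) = -84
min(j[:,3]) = -41.76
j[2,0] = 57.68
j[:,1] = [32.36, -43.06, 61.44]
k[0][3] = -45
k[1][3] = -84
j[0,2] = 61.28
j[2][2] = 46.06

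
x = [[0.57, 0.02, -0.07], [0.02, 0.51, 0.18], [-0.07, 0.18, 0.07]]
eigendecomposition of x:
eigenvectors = [[0.13,-0.85,0.51], [-0.33,0.45,0.83], [0.93,0.27,0.23]]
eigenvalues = [-0.0, 0.58, 0.57]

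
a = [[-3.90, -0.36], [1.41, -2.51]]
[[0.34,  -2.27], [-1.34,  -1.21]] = a @ [[-0.13, 0.51],  [0.46, 0.77]]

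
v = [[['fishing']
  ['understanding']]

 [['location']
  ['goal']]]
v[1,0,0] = 'location'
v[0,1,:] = ['understanding']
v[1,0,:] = ['location']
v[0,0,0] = 'fishing'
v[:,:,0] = [['fishing', 'understanding'], ['location', 'goal']]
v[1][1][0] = 'goal'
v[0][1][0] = 'understanding'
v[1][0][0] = 'location'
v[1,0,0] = 'location'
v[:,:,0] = [['fishing', 'understanding'], ['location', 'goal']]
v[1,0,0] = 'location'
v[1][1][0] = 'goal'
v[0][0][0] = 'fishing'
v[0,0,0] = 'fishing'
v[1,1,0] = 'goal'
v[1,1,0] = 'goal'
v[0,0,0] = 'fishing'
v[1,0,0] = 'location'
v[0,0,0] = 'fishing'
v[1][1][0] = 'goal'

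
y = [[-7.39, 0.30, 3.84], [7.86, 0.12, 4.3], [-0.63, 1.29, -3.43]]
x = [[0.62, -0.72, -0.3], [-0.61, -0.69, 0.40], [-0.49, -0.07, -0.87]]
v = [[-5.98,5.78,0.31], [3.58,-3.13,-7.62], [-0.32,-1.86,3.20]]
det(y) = 90.53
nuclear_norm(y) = 18.76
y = v @ x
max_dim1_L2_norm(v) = 8.98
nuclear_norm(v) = 18.76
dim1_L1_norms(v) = [12.07, 14.33, 5.38]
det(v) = 90.15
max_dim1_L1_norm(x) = 1.7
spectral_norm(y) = 10.85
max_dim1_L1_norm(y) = 12.28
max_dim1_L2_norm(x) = 1.0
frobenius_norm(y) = 12.79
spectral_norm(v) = 10.87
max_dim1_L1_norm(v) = 14.33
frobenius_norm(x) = 1.73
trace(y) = -10.70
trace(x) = -0.94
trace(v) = -5.91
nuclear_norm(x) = 3.00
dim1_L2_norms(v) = [8.32, 8.98, 3.72]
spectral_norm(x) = 1.00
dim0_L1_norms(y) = [15.88, 1.71, 11.57]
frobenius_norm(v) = 12.80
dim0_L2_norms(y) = [10.81, 1.33, 6.71]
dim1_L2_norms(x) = [1.0, 1.0, 1.0]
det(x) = 1.00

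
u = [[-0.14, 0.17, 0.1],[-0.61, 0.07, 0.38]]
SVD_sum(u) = [[-0.16,0.03,0.10], [-0.6,0.11,0.38]] + [[0.02, 0.14, -0.0], [-0.01, -0.04, 0.00]]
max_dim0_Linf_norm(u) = 0.61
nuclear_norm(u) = 0.89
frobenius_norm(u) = 0.76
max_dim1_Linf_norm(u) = 0.61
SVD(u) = [[-0.26,-0.97], [-0.97,0.26]] @ diag([0.7470244248906465, 0.1478327048281232]) @ [[0.84, -0.15, -0.53], [-0.16, -0.99, 0.02]]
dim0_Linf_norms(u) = [0.61, 0.17, 0.38]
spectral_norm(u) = 0.75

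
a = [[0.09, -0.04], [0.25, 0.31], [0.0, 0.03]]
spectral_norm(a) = 0.40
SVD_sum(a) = [[0.02, 0.02], [0.25, 0.31], [0.01, 0.02]] + [[0.07, -0.06], [-0.00, 0.0], [-0.01, 0.01]]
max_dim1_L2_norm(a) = 0.4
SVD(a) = [[-0.07, 0.98], [-1.0, -0.05], [-0.06, -0.2]] @ diag([0.3997679662099351, 0.09687916799999985]) @ [[-0.64, -0.77], [0.77, -0.64]]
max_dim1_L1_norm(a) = 0.56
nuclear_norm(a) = 0.50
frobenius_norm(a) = 0.41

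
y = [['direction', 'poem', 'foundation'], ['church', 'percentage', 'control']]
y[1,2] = 'control'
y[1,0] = 'church'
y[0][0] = 'direction'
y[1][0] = 'church'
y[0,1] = 'poem'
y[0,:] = ['direction', 'poem', 'foundation']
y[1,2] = 'control'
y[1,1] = 'percentage'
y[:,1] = ['poem', 'percentage']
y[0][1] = 'poem'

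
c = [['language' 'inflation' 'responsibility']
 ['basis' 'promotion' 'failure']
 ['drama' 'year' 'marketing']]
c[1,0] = 'basis'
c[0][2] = 'responsibility'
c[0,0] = 'language'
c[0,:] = ['language', 'inflation', 'responsibility']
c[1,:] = ['basis', 'promotion', 'failure']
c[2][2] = 'marketing'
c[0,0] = 'language'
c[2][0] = 'drama'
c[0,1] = 'inflation'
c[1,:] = ['basis', 'promotion', 'failure']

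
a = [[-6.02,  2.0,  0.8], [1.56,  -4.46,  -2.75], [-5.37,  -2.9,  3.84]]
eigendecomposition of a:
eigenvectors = [[-0.02+0.00j, 0.87+0.00j, 0.87-0.00j],  [0.29+0.00j, (-0.02+0.05j), (-0.02-0.05j)],  [-0.96+0.00j, 0.49+0.02j, 0.49-0.02j]]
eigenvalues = [(4.61+0j), (-5.62+0.13j), (-5.62-0.13j)]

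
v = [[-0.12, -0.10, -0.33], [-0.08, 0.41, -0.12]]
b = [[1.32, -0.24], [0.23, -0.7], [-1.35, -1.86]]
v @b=[[0.26, 0.71], [0.15, -0.04]]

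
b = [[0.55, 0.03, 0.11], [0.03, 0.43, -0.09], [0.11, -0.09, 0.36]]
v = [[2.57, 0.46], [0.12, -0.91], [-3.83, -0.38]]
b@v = [[1.0, 0.18],[0.47, -0.34],[-1.11, -0.0]]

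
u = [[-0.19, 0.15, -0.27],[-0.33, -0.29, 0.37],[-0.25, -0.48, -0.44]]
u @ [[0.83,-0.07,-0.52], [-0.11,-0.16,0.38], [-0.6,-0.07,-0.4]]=[[-0.01, 0.01, 0.26], [-0.46, 0.04, -0.09], [0.11, 0.13, 0.12]]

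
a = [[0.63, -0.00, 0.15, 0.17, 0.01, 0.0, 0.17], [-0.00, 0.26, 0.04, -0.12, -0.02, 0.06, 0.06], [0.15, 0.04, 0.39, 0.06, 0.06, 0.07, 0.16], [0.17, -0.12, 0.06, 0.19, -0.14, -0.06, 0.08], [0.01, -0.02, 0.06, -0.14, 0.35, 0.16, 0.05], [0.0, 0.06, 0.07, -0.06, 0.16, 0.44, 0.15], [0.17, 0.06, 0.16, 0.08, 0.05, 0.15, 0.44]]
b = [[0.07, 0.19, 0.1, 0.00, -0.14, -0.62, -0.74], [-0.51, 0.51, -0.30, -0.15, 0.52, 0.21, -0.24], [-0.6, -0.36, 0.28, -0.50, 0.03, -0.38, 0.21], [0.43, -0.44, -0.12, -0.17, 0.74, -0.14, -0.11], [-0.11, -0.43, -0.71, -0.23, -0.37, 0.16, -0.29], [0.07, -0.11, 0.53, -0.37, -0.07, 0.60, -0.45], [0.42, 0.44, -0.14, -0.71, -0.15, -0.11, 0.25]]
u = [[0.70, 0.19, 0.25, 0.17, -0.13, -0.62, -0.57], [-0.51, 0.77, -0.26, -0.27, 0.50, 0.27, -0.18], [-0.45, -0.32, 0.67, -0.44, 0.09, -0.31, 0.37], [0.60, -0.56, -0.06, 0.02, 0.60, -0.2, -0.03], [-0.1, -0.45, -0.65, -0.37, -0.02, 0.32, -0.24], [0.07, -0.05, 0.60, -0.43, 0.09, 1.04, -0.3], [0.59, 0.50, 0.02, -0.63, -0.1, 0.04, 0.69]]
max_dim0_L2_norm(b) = 1.01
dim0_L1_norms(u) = [3.02, 2.84, 2.51, 2.33, 1.53, 2.8, 2.38]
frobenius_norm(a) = 1.27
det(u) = 1.37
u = b + a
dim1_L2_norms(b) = [1.0, 1.0, 1.0, 1.0, 1.0, 1.0, 1.0]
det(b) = 1.00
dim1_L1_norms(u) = [2.63, 2.76, 2.65, 2.07, 2.15, 2.58, 2.57]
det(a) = -0.00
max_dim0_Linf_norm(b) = 0.74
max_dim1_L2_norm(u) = 1.32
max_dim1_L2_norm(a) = 0.69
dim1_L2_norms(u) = [1.16, 1.16, 1.09, 1.04, 0.97, 1.32, 1.22]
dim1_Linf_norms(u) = [0.7, 0.77, 0.67, 0.6, 0.65, 1.04, 0.69]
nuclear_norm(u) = 7.68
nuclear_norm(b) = 7.00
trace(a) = 2.70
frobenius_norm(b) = 2.65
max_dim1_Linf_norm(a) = 0.63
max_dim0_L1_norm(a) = 1.13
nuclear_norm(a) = 2.70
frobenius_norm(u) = 3.02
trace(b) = 1.17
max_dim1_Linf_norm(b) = 0.74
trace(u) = 3.87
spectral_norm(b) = 1.01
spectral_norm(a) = 0.91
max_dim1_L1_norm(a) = 1.13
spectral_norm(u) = 1.59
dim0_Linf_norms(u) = [0.7, 0.77, 0.67, 0.63, 0.6, 1.04, 0.69]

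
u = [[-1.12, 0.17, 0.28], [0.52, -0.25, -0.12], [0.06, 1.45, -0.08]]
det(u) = 0.00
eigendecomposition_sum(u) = [[-1.65, -0.51, 0.45], [0.95, 0.29, -0.26], [-1.42, -0.44, 0.39]] + [[0.53, 0.67, -0.17], [-0.43, -0.54, 0.14], [1.47, 1.86, -0.47]] + [[0.0, 0.01, 0.0], [0.0, 0.00, 0.00], [0.01, 0.03, 0.0]]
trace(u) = -1.45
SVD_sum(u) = [[-0.17, 0.50, 0.02], [0.13, -0.39, -0.02], [-0.43, 1.28, 0.05]] + [[-0.95, -0.33, 0.26], [0.39, 0.14, -0.11], [0.49, 0.17, -0.13]] + [[0.0, 0.00, 0.00], [0.0, 0.0, 0.00], [0.0, 0.00, 0.00]]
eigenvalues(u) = [-0.98, -0.48, 0.01]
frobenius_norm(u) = 1.95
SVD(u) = [[-0.35, -0.84, 0.42], [0.27, 0.34, 0.9], [-0.9, 0.43, 0.11]] @ diag([1.5068648690459974, 1.245332876668228, 0.0020718890482572393]) @ [[0.32, -0.95, -0.04],[0.92, 0.32, -0.25],[0.25, 0.04, 0.97]]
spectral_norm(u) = 1.51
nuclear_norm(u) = 2.75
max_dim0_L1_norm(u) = 1.87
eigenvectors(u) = [[-0.70,-0.33,0.25], [0.4,0.26,0.05], [-0.6,-0.91,0.97]]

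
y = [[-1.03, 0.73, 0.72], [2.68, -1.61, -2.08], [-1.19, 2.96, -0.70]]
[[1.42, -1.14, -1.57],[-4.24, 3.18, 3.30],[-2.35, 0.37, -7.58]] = y @ [[0.14, -0.15, -0.43], [-0.18, -0.29, -2.74], [2.36, -1.50, -0.02]]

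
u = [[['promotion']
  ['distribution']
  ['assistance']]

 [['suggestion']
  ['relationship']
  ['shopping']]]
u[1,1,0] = 'relationship'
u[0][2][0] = 'assistance'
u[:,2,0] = ['assistance', 'shopping']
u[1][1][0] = 'relationship'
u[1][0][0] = 'suggestion'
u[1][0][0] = 'suggestion'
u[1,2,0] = 'shopping'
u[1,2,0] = 'shopping'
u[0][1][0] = 'distribution'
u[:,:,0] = [['promotion', 'distribution', 'assistance'], ['suggestion', 'relationship', 'shopping']]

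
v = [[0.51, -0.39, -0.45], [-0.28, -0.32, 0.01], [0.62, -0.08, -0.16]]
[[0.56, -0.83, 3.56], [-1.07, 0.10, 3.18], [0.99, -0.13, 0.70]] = v @ [[1.54,0.47,0.04], [1.97,-0.63,-9.94], [-1.21,2.93,0.74]]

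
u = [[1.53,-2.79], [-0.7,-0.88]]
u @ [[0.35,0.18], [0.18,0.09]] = [[0.03, 0.02], [-0.40, -0.21]]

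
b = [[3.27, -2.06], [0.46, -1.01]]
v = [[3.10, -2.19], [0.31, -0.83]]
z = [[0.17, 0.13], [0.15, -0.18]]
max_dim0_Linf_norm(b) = 3.27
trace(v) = 2.27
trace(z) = -0.01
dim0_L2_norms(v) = [3.12, 2.34]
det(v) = -1.89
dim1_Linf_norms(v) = [3.1, 0.83]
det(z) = -0.05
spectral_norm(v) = 3.87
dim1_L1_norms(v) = [5.29, 1.14]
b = z + v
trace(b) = 2.26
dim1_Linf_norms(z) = [0.17, 0.18]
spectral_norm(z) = 0.24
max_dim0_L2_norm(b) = 3.3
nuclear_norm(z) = 0.45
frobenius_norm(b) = 4.02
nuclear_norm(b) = 4.57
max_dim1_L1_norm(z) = 0.33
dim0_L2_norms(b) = [3.3, 2.29]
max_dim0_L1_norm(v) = 3.41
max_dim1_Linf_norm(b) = 3.27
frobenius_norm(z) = 0.32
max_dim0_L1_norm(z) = 0.32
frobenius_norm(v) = 3.90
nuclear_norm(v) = 4.36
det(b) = -2.36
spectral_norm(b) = 3.98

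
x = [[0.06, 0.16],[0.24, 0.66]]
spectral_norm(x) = 0.72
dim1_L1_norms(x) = [0.22, 0.9]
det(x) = 0.00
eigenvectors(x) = [[-0.94, -0.24], [0.34, -0.97]]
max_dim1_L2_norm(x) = 0.7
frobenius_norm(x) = 0.72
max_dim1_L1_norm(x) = 0.9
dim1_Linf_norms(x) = [0.16, 0.66]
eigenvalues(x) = [0.0, 0.72]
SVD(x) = [[-0.24, -0.97], [-0.97, 0.24]] @ diag([0.7227705330718955, 0.0016602779790977449]) @ [[-0.34, -0.94], [-0.94, 0.34]]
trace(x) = 0.72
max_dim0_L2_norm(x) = 0.68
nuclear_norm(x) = 0.72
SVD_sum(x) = [[0.06, 0.16], [0.24, 0.66]] + [[0.00, -0.0], [-0.00, 0.00]]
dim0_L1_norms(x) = [0.3, 0.82]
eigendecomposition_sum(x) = [[0.00, -0.00],[-0.00, 0.0]] + [[0.06, 0.16], [0.24, 0.66]]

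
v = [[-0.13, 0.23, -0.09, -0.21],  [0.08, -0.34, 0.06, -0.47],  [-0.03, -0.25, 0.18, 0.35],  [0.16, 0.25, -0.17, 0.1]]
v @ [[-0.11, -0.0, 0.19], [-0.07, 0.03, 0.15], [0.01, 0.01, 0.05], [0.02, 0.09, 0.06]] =[[-0.01, -0.01, -0.01], [0.01, -0.05, -0.06], [0.03, 0.03, -0.01], [-0.03, 0.01, 0.07]]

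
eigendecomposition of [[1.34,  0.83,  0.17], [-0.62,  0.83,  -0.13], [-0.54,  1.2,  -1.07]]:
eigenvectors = [[0.71+0.00j, (0.71-0j), (-0.09+0j)], [(-0.22+0.53j), (-0.22-0.53j), 0.04+0.00j], [(-0.19+0.36j), (-0.19-0.36j), (1+0j)]]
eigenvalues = [(1.04+0.7j), (1.04-0.7j), (-0.97+0j)]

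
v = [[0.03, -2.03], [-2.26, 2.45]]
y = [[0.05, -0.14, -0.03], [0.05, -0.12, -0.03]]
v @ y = [[-0.1, 0.24, 0.06], [0.01, 0.02, -0.01]]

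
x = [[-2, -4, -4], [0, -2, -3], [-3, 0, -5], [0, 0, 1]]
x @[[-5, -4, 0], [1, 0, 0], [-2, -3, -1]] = [[14, 20, 4], [4, 9, 3], [25, 27, 5], [-2, -3, -1]]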